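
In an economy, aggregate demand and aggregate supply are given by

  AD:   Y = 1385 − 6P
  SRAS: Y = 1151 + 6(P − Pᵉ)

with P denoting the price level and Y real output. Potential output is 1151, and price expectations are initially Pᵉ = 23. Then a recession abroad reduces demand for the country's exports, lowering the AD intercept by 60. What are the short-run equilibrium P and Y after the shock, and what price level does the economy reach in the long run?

AD shifts left: new AD is Y = 1325 − 6P. With Pᵉ = 23, SRAS is Y = 1013 + 6P.
Short run: 1325 − 6P = 1013 + 6P gives 312 = 12P, so P = 26 and Y = 1325 − 6·26 = 1169.
Y = 1169 is above potential 1151; expectations adjust and SRAS shifts left until Y = 1151.
Long run: on the new AD curve, 1151 = 1325 − 6P gives P = 29.

Short run: P = 26, Y = 1169. Long run: P = 29.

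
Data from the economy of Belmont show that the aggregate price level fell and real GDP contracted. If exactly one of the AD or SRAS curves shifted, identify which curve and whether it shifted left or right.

AD shifted left

P fell and Y fell. An AD shift moves P and Y in the same direction; an SRAS shift moves them in opposite directions.
Here P and Y moved in the same direction, so the AD curve shifted.
Since Y fell, AD shifted left.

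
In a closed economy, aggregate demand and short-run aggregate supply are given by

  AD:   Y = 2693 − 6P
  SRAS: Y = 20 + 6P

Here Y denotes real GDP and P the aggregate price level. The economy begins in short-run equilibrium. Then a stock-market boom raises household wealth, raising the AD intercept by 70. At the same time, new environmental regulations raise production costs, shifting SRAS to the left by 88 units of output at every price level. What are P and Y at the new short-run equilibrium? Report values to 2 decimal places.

P = 235.92, Y = 1347.50

After both shocks: AD is Y = 2763 − 6P and SRAS is Y = 6P − 68.
Setting them equal: 2831 = 12P, so P = 235.92.
Substituting into AD, Y = 1347.50.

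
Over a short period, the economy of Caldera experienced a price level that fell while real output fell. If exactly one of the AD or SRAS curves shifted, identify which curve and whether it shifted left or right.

P fell and Y fell. An AD shift moves P and Y in the same direction; an SRAS shift moves them in opposite directions.
Here P and Y moved in the same direction, so the AD curve shifted.
Since Y fell, AD shifted left.

AD shifted left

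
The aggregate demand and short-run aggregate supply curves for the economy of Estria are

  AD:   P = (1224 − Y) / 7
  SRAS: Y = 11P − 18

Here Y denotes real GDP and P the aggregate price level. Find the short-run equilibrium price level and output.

P = 69, Y = 741

Rearrange AD to Y = 1224 − 7P.
Set AD = SRAS: 1224 − 7P = 11P − 18, so 1242 = 18P and P = 69.
Then Y = 1224 − 7·69 = 741.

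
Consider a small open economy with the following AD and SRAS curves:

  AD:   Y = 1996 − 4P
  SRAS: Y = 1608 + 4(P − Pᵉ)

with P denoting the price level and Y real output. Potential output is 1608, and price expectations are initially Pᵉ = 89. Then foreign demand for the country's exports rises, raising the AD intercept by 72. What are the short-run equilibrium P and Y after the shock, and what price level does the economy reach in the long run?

AD shifts right: new AD is Y = 2068 − 4P. With Pᵉ = 89, SRAS is Y = 1252 + 4P.
Short run: 2068 − 4P = 1252 + 4P gives 816 = 8P, so P = 102 and Y = 2068 − 4·102 = 1660.
Y = 1660 is above potential 1608; expectations adjust and SRAS shifts left until Y = 1608.
Long run: on the new AD curve, 1608 = 2068 − 4P gives P = 115.

Short run: P = 102, Y = 1660. Long run: P = 115.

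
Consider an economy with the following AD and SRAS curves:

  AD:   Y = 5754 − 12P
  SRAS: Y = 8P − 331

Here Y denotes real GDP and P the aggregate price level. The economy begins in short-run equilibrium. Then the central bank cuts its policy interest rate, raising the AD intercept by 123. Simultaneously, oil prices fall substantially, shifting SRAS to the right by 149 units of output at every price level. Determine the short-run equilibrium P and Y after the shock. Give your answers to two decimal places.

P = 302.95, Y = 2241.60

After both shocks: AD is Y = 5877 − 12P and SRAS is Y = 8P − 182.
Setting them equal: 6059 = 20P, so P = 302.95.
Substituting into AD, Y = 2241.60.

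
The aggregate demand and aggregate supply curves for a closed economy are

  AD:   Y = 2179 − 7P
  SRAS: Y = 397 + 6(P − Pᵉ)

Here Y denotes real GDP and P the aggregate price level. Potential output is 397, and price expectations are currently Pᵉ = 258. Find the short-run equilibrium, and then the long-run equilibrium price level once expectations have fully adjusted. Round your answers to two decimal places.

Short run: P = 256.15, Y = 385.92. Long run: P = 254.57.

Short run: with Pᵉ = 258, SRAS is Y = 6P − 1151. Setting AD = SRAS gives 3330 = 13P, so P = 256.15 and Y = 2179 − 7P = 385.92.
Output 385.92 is below potential 397, so over time expected prices fall and SRAS shifts right until Y returns to 397.
Long run: Y = 397 on the AD curve gives 397 = 2179 − 7P, so P = 254.57.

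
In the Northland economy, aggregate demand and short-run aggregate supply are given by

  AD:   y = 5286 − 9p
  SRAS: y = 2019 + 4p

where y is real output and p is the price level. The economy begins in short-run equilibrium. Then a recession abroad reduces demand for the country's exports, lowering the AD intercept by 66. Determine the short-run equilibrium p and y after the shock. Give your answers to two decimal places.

p = 246.23, y = 3003.92

This is a negative demand shock: AD shifts left.
New AD: y = 5220 − 9p.
Set AD = SRAS: 5220 − 9p = 2019 + 4p, so 3201 = 13p and p = 246.23.
Substituting into AD, y = 3003.92.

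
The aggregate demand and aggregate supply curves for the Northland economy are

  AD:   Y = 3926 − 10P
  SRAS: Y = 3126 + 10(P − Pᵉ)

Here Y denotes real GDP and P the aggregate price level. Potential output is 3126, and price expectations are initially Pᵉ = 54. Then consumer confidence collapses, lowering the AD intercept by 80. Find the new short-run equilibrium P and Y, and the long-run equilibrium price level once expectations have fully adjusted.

AD shifts left: new AD is Y = 3846 − 10P. With Pᵉ = 54, SRAS is Y = 2586 + 10P.
Short run: 3846 − 10P = 2586 + 10P gives 1260 = 20P, so P = 63 and Y = 3846 − 10·63 = 3216.
Y = 3216 is above potential 3126; expectations adjust and SRAS shifts left until Y = 3126.
Long run: on the new AD curve, 3126 = 3846 − 10P gives P = 72.

Short run: P = 63, Y = 3216. Long run: P = 72.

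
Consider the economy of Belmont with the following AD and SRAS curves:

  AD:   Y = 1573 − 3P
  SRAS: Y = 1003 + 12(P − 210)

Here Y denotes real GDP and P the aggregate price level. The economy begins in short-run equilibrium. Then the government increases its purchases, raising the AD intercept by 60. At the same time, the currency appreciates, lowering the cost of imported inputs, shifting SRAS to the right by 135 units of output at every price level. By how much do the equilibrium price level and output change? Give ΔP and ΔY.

ΔP = -5, ΔY = +75

After both shocks: AD is Y = 1633 − 3P and SRAS is Y = 12P − 1382.
Setting them equal: 3015 = 15P, so P = 201.
Y = 1633 − 3·201 = 1030.
Initially P = 206, Y = 955, so ΔP = -5 and ΔY = +75.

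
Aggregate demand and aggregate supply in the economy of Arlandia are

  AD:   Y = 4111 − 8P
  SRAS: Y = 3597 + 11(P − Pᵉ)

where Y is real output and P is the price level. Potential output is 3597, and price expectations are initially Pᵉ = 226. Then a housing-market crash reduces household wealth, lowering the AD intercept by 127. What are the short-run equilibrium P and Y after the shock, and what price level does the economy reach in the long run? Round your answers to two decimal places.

AD shifts left: new AD is Y = 3984 − 8P. With Pᵉ = 226, SRAS is Y = 1111 + 11P.
Short run: 3984 − 8P = 1111 + 11P gives 2873 = 19P, so P = 151.21 and Y = 3984 − 8P = 2774.32.
Y = 2774.32 is below potential 3597; expectations adjust and SRAS shifts right until Y = 3597.
Long run: on the new AD curve, 3597 = 3984 − 8P gives P = 48.38.

Short run: P = 151.21, Y = 2774.32. Long run: P = 48.38.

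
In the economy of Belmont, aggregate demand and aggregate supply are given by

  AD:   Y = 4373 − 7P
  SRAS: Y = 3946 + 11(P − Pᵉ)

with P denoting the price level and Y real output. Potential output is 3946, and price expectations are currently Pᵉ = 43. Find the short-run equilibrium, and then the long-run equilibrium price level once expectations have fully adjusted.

Short run: with Pᵉ = 43, SRAS is Y = 3473 + 11P. Setting AD = SRAS gives 900 = 18P, so P = 50 and Y = 4373 − 7·50 = 4023.
Output 4023 is above potential 3946, so over time expected prices rise and SRAS shifts left until Y returns to 3946.
Long run: Y = 3946 on the AD curve gives 3946 = 4373 − 7P, so P = 61.

Short run: P = 50, Y = 4023. Long run: P = 61.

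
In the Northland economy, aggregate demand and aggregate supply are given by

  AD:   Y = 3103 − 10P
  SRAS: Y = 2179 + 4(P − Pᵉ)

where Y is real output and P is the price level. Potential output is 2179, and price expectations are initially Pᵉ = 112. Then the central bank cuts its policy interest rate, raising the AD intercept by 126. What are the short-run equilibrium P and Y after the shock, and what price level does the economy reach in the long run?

AD shifts right: new AD is Y = 3229 − 10P. With Pᵉ = 112, SRAS is Y = 1731 + 4P.
Short run: 3229 − 10P = 1731 + 4P gives 1498 = 14P, so P = 107 and Y = 3229 − 10·107 = 2159.
Y = 2159 is below potential 2179; expectations adjust and SRAS shifts right until Y = 2179.
Long run: on the new AD curve, 2179 = 3229 − 10P gives P = 105.

Short run: P = 107, Y = 2159. Long run: P = 105.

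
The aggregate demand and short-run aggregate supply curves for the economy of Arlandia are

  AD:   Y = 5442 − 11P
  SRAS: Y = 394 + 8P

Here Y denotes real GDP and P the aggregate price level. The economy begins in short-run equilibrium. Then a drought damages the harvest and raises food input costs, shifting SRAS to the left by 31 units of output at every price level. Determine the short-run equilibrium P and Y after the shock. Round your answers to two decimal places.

P = 267.32, Y = 2501.53

This is a negative supply shock: SRAS shifts left.
New SRAS: Y = 363 + 8P.
Set AD = SRAS: 5442 − 11P = 363 + 8P, so 5079 = 19P and P = 267.32.
Substituting into AD, Y = 2501.53.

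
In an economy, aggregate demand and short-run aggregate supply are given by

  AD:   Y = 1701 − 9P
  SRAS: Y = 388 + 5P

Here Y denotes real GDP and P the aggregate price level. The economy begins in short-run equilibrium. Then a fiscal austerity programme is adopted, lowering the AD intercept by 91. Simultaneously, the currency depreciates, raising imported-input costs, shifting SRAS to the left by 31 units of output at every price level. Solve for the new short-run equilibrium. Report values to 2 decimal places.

After both shocks: AD is Y = 1610 − 9P and SRAS is Y = 357 + 5P.
Setting them equal: 1253 = 14P, so P = 89.50.
Substituting into AD, Y = 804.50.

P = 89.50, Y = 804.50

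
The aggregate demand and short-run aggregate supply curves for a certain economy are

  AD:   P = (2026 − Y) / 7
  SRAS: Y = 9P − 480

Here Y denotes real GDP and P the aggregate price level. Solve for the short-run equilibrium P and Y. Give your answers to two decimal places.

Rearrange AD to Y = 2026 − 7P.
Set AD = SRAS: 2026 − 7P = 9P − 480, so 2506 = 16P and P = 156.63.
Substituting into AD, Y = 2026 − 7P = 929.63.

P = 156.63, Y = 929.63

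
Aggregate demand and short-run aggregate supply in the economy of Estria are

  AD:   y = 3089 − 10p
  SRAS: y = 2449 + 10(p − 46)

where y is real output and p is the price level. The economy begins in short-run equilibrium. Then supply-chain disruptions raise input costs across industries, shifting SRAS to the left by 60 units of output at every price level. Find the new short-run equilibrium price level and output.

This is a negative supply shock: SRAS shifts left.
New SRAS: y = 1929 + 10p.
Set AD = SRAS: 3089 − 10p = 1929 + 10p, so 1160 = 20p and p = 58.
y = 3089 − 10·58 = 2509.

p = 58, y = 2509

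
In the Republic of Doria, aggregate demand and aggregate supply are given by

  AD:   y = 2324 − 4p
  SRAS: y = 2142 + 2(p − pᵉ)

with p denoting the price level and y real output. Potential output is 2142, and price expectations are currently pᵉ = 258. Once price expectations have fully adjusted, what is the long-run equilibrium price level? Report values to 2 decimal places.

Long-run p = 45.50

Short run: with pᵉ = 258, SRAS is y = 1626 + 2p. Setting AD = SRAS gives 698 = 6p, so p = 116.33 and y = 2324 − 4p = 1858.67.
Output 1858.67 is below potential 2142, so over time expected prices fall and SRAS shifts right until y returns to 2142.
Long run: y = 2142 on the AD curve gives 2142 = 2324 − 4p, so p = 45.50.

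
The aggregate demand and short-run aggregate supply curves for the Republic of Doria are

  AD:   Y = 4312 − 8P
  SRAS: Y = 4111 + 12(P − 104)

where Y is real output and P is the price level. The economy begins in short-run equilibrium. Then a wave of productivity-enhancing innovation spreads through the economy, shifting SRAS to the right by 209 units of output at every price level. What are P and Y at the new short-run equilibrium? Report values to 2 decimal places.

This is a positive supply shock: SRAS shifts right.
New SRAS: Y = 3072 + 12P.
Set AD = SRAS: 4312 − 8P = 3072 + 12P, so 1240 = 20P and P = 62.00.
Substituting into AD, Y = 3816.00.

P = 62.00, Y = 3816.00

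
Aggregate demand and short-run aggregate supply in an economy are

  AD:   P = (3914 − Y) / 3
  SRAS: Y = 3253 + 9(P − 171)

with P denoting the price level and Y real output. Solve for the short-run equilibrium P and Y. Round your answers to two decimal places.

P = 183.33, Y = 3364.00

Write SRAS as Y = 3253 + 9P − 1539 = 1714 + 9P.
Rearrange AD to Y = 3914 − 3P.
Set AD = SRAS: 3914 − 3P = 1714 + 9P, so 2200 = 12P and P = 183.33.
Substituting into AD, Y = 3914 − 3P = 3364.00.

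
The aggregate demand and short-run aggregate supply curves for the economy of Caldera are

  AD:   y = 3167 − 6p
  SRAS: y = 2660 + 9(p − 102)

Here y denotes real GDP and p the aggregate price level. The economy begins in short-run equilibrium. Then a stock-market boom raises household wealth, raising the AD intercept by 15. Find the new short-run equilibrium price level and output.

This is a positive demand shock: AD shifts right.
New AD: y = 3182 − 6p.
SRAS can be written y = 1742 + 9p.
Set AD = SRAS: 3182 − 6p = 1742 + 9p, so 1440 = 15p and p = 96.
y = 3182 − 6·96 = 2606.

p = 96, y = 2606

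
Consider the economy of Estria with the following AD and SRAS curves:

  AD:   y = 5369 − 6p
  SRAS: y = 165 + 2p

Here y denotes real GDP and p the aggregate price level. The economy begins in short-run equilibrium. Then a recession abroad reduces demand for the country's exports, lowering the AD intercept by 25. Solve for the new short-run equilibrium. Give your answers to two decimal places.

p = 647.38, y = 1459.75

This is a negative demand shock: AD shifts left.
New AD: y = 5344 − 6p.
Set AD = SRAS: 5344 − 6p = 165 + 2p, so 5179 = 8p and p = 647.38.
Substituting into AD, y = 1459.75.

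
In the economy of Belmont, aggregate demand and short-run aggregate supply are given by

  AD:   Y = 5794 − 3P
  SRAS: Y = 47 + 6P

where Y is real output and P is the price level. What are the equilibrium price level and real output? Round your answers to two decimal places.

Set AD = SRAS: 5794 − 3P = 47 + 6P, so 5747 = 9P and P = 638.56.
Substituting into AD, Y = 5794 − 3P = 3878.33.

P = 638.56, Y = 3878.33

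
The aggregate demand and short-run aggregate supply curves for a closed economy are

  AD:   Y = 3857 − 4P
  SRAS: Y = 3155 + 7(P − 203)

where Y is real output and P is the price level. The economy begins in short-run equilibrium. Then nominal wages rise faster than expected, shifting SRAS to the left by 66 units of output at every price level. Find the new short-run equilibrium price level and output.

P = 199, Y = 3061

This is a negative supply shock: SRAS shifts left.
New SRAS: Y = 1668 + 7P.
Set AD = SRAS: 3857 − 4P = 1668 + 7P, so 2189 = 11P and P = 199.
Y = 3857 − 4·199 = 3061.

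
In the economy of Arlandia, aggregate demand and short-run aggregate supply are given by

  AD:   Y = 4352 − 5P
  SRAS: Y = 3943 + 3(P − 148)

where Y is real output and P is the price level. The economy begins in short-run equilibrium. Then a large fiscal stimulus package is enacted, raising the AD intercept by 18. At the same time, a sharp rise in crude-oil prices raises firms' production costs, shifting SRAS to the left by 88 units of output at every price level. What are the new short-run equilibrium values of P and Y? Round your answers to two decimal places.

P = 119.88, Y = 3770.63

After both shocks: AD is Y = 4370 − 5P and SRAS is Y = 3411 + 3P.
Setting them equal: 959 = 8P, so P = 119.88.
Substituting into AD, Y = 3770.63.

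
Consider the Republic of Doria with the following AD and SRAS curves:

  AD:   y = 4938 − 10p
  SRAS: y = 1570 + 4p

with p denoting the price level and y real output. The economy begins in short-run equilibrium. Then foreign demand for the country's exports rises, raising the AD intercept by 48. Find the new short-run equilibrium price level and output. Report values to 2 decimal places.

This is a positive demand shock: AD shifts right.
New AD: y = 4986 − 10p.
Set AD = SRAS: 4986 − 10p = 1570 + 4p, so 3416 = 14p and p = 244.00.
Substituting into AD, y = 2546.00.

p = 244.00, y = 2546.00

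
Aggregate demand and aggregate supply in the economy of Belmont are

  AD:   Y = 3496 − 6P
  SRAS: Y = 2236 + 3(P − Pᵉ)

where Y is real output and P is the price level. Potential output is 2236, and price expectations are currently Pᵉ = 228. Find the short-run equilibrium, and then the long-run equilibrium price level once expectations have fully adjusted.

Short run: with Pᵉ = 228, SRAS is Y = 1552 + 3P. Setting AD = SRAS gives 1944 = 9P, so P = 216 and Y = 3496 − 6·216 = 2200.
Output 2200 is below potential 2236, so over time expected prices fall and SRAS shifts right until Y returns to 2236.
Long run: Y = 2236 on the AD curve gives 2236 = 3496 − 6P, so P = 210.

Short run: P = 216, Y = 2200. Long run: P = 210.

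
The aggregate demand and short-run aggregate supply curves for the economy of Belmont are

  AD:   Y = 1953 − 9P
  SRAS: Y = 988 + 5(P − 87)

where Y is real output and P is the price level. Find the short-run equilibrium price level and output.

Write SRAS as Y = 988 + 5P − 435 = 553 + 5P.
Set AD = SRAS: 1953 − 9P = 553 + 5P, so 1400 = 14P and P = 100.
Then Y = 1953 − 9·100 = 1053.

P = 100, Y = 1053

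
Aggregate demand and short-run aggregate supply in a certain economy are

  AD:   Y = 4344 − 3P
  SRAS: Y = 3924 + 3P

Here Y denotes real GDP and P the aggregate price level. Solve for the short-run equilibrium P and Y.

P = 70, Y = 4134

Set AD = SRAS: 4344 − 3P = 3924 + 3P, so 420 = 6P and P = 70.
Then Y = 4344 − 3·70 = 4134.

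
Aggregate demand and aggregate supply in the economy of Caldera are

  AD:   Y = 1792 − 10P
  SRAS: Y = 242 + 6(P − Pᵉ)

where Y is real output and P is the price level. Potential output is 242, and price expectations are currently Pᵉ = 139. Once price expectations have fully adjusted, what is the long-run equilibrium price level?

Long-run P = 155

Short run: with Pᵉ = 139, SRAS is Y = 6P − 592. Setting AD = SRAS gives 2384 = 16P, so P = 149 and Y = 1792 − 10·149 = 302.
Output 302 is above potential 242, so over time expected prices rise and SRAS shifts left until Y returns to 242.
Long run: Y = 242 on the AD curve gives 242 = 1792 − 10P, so P = 155.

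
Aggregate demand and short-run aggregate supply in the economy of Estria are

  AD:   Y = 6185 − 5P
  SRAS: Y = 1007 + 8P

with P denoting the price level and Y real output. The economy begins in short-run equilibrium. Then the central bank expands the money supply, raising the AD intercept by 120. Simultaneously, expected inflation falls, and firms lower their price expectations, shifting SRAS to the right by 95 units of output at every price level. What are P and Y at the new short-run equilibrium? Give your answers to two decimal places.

P = 400.23, Y = 4303.85

After both shocks: AD is Y = 6305 − 5P and SRAS is Y = 1102 + 8P.
Setting them equal: 5203 = 13P, so P = 400.23.
Substituting into AD, Y = 4303.85.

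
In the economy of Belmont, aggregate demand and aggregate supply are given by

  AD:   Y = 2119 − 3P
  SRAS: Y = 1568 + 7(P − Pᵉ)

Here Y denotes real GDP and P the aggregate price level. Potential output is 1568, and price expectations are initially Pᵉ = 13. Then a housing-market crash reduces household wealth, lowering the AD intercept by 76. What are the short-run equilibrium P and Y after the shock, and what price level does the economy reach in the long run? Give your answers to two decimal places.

Short run: P = 56.60, Y = 1873.20. Long run: P = 158.33.

AD shifts left: new AD is Y = 2043 − 3P. With Pᵉ = 13, SRAS is Y = 1477 + 7P.
Short run: 2043 − 3P = 1477 + 7P gives 566 = 10P, so P = 56.60 and Y = 2043 − 3P = 1873.20.
Y = 1873.20 is above potential 1568; expectations adjust and SRAS shifts left until Y = 1568.
Long run: on the new AD curve, 1568 = 2043 − 3P gives P = 158.33.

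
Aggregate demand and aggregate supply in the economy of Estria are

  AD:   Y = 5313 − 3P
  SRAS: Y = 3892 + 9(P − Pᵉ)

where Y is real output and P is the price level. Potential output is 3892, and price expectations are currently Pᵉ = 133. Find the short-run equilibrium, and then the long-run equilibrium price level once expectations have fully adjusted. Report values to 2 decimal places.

Short run: with Pᵉ = 133, SRAS is Y = 2695 + 9P. Setting AD = SRAS gives 2618 = 12P, so P = 218.17 and Y = 5313 − 3P = 4658.50.
Output 4658.50 is above potential 3892, so over time expected prices rise and SRAS shifts left until Y returns to 3892.
Long run: Y = 3892 on the AD curve gives 3892 = 5313 − 3P, so P = 473.67.

Short run: P = 218.17, Y = 4658.50. Long run: P = 473.67.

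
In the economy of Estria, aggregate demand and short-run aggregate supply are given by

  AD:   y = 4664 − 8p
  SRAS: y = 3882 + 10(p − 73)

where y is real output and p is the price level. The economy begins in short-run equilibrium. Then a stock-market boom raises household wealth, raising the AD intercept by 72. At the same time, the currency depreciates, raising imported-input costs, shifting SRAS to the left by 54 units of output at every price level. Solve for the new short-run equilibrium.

After both shocks: AD is y = 4736 − 8p and SRAS is y = 3098 + 10p.
Setting them equal: 1638 = 18p, so p = 91.
y = 4736 − 8·91 = 4008.

p = 91, y = 4008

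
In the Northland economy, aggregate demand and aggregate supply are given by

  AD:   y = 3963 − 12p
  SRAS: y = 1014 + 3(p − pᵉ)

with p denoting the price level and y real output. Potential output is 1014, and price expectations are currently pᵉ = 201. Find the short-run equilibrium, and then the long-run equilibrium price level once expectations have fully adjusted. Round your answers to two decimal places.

Short run: p = 236.80, y = 1121.40. Long run: p = 245.75.

Short run: with pᵉ = 201, SRAS is y = 411 + 3p. Setting AD = SRAS gives 3552 = 15p, so p = 236.80 and y = 3963 − 12p = 1121.40.
Output 1121.40 is above potential 1014, so over time expected prices rise and SRAS shifts left until y returns to 1014.
Long run: y = 1014 on the AD curve gives 1014 = 3963 − 12p, so p = 245.75.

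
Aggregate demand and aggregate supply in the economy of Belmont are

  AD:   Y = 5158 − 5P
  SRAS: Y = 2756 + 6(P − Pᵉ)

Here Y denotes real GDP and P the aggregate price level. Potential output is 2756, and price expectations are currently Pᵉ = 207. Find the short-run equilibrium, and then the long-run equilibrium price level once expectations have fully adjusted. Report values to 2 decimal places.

Short run: P = 331.27, Y = 3501.64. Long run: P = 480.40.

Short run: with Pᵉ = 207, SRAS is Y = 1514 + 6P. Setting AD = SRAS gives 3644 = 11P, so P = 331.27 and Y = 5158 − 5P = 3501.64.
Output 3501.64 is above potential 2756, so over time expected prices rise and SRAS shifts left until Y returns to 2756.
Long run: Y = 2756 on the AD curve gives 2756 = 5158 − 5P, so P = 480.40.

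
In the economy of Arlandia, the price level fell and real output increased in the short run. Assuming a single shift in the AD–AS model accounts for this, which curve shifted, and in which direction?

P fell and Y rose. An AD shift moves P and Y in the same direction; an SRAS shift moves them in opposite directions.
Here P and Y moved in opposite directions, so the SRAS curve shifted.
Since Y rose, SRAS shifted right.

SRAS shifted right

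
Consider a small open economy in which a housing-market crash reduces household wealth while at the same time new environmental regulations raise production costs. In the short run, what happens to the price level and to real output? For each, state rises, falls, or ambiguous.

Price level: ambiguous; output: falls

The first event is a negative demand shock: AD shifts left, which by itself pushes P down and Y down.
The second is an adverse supply shock: SRAS shifts left, which by itself pushes P up and Y down.
The two shocks push P in opposite directions, so the effect on P is ambiguous. Both shocks push Y down, so Y falls.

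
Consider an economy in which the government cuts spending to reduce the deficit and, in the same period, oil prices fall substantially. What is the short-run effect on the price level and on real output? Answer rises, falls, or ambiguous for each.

Price level: falls; output: ambiguous

The first event is a negative demand shock: AD shifts left, which by itself pushes P down and Y down.
The second is a favourable supply shock: SRAS shifts right, which by itself pushes P down and Y up.
Both shocks push P down, so P falls. The two shocks push Y in opposite directions, so the effect on Y is ambiguous.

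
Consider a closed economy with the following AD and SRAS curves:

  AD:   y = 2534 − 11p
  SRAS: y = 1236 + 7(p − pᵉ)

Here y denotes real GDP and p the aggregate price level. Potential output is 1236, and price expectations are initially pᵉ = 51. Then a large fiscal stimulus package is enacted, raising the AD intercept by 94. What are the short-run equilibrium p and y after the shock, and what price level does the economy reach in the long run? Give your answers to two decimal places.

Short run: p = 97.17, y = 1559.17. Long run: p = 126.55.

AD shifts right: new AD is y = 2628 − 11p. With pᵉ = 51, SRAS is y = 879 + 7p.
Short run: 2628 − 11p = 879 + 7p gives 1749 = 18p, so p = 97.17 and y = 2628 − 11p = 1559.17.
y = 1559.17 is above potential 1236; expectations adjust and SRAS shifts left until y = 1236.
Long run: on the new AD curve, 1236 = 2628 − 11p gives p = 126.55.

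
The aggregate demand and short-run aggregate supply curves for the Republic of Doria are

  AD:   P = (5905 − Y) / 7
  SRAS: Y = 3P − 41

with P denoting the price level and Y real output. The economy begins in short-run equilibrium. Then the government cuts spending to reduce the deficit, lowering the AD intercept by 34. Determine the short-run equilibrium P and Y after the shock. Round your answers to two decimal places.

This is a negative demand shock: AD shifts left.
New AD: Y = 5871 − 7P.
Set AD = SRAS: 5871 − 7P = 3P − 41, so 5912 = 10P and P = 591.20.
Substituting into AD, Y = 1732.60.

P = 591.20, Y = 1732.60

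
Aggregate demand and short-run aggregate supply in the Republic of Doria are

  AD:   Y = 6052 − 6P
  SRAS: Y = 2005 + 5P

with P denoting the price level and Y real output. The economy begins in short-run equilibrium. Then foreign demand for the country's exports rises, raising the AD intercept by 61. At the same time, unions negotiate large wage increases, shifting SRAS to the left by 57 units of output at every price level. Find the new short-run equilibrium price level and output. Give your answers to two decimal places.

After both shocks: AD is Y = 6113 − 6P and SRAS is Y = 1948 + 5P.
Setting them equal: 4165 = 11P, so P = 378.64.
Substituting into AD, Y = 3841.18.

P = 378.64, Y = 3841.18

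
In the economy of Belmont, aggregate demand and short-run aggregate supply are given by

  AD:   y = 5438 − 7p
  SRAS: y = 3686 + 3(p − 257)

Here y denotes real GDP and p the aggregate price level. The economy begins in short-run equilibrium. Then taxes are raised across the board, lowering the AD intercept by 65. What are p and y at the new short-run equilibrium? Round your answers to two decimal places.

p = 245.80, y = 3652.40

This is a negative demand shock: AD shifts left.
New AD: y = 5373 − 7p.
SRAS can be written y = 2915 + 3p.
Set AD = SRAS: 5373 − 7p = 2915 + 3p, so 2458 = 10p and p = 245.80.
Substituting into AD, y = 3652.40.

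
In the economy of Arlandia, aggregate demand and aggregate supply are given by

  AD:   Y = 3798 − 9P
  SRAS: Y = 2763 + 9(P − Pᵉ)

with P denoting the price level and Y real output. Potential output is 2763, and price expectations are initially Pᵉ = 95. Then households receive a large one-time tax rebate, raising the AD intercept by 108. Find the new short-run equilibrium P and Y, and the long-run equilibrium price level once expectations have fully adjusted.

AD shifts right: new AD is Y = 3906 − 9P. With Pᵉ = 95, SRAS is Y = 1908 + 9P.
Short run: 3906 − 9P = 1908 + 9P gives 1998 = 18P, so P = 111 and Y = 3906 − 9·111 = 2907.
Y = 2907 is above potential 2763; expectations adjust and SRAS shifts left until Y = 2763.
Long run: on the new AD curve, 2763 = 3906 − 9P gives P = 127.

Short run: P = 111, Y = 2907. Long run: P = 127.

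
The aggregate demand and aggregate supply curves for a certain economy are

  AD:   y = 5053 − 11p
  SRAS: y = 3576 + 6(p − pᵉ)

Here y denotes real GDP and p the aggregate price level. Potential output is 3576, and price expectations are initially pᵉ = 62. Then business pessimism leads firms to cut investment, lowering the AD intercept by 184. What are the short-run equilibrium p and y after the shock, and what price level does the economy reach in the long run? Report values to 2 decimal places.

Short run: p = 97.94, y = 3791.65. Long run: p = 117.55.

AD shifts left: new AD is y = 4869 − 11p. With pᵉ = 62, SRAS is y = 3204 + 6p.
Short run: 4869 − 11p = 3204 + 6p gives 1665 = 17p, so p = 97.94 and y = 4869 − 11p = 3791.65.
y = 3791.65 is above potential 3576; expectations adjust and SRAS shifts left until y = 3576.
Long run: on the new AD curve, 3576 = 4869 − 11p gives p = 117.55.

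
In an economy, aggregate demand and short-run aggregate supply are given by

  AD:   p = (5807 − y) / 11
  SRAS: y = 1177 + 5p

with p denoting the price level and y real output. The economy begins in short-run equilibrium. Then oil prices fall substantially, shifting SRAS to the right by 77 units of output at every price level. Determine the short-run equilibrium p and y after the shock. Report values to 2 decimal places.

p = 284.56, y = 2676.81

This is a positive supply shock: SRAS shifts right.
New SRAS: y = 1254 + 5p.
Set AD = SRAS: 5807 − 11p = 1254 + 5p, so 4553 = 16p and p = 284.56.
Substituting into AD, y = 2676.81.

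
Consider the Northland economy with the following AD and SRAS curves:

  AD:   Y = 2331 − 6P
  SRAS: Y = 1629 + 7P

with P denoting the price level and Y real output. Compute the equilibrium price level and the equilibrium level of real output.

Set AD = SRAS: 2331 − 6P = 1629 + 7P, so 702 = 13P and P = 54.
Then Y = 2331 − 6·54 = 2007.

P = 54, Y = 2007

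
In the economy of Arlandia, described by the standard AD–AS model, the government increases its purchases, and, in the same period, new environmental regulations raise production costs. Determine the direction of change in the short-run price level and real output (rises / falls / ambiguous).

Price level: rises; output: ambiguous

The first event is a positive demand shock: AD shifts right, which by itself pushes P up and Y up.
The second is an adverse supply shock: SRAS shifts left, which by itself pushes P up and Y down.
Both shocks push P up, so P rises. The two shocks push Y in opposite directions, so the effect on Y is ambiguous.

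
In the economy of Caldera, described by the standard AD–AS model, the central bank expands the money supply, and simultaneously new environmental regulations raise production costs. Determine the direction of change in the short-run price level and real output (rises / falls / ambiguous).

Price level: rises; output: ambiguous

The first event is a positive demand shock: AD shifts right, which by itself pushes P up and Y up.
The second is an adverse supply shock: SRAS shifts left, which by itself pushes P up and Y down.
Both shocks push P up, so P rises. The two shocks push Y in opposite directions, so the effect on Y is ambiguous.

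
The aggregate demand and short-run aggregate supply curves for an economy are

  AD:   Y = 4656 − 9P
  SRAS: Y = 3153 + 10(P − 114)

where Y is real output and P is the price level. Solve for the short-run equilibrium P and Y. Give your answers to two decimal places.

Write SRAS as Y = 3153 + 10P − 1140 = 2013 + 10P.
Set AD = SRAS: 4656 − 9P = 2013 + 10P, so 2643 = 19P and P = 139.11.
Substituting into AD, Y = 4656 − 9P = 3404.05.

P = 139.11, Y = 3404.05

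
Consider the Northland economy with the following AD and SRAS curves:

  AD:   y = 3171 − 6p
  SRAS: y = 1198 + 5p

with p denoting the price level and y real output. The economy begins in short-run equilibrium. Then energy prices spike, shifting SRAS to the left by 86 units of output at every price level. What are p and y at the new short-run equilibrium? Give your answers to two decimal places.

p = 187.18, y = 2047.91

This is a negative supply shock: SRAS shifts left.
New SRAS: y = 1112 + 5p.
Set AD = SRAS: 3171 − 6p = 1112 + 5p, so 2059 = 11p and p = 187.18.
Substituting into AD, y = 2047.91.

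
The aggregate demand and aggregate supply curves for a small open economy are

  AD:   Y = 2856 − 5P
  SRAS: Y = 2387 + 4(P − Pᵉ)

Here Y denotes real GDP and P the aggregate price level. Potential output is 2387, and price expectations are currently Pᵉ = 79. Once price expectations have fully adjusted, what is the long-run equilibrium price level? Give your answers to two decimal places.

Long-run P = 93.80

Short run: with Pᵉ = 79, SRAS is Y = 2071 + 4P. Setting AD = SRAS gives 785 = 9P, so P = 87.22 and Y = 2856 − 5P = 2419.89.
Output 2419.89 is above potential 2387, so over time expected prices rise and SRAS shifts left until Y returns to 2387.
Long run: Y = 2387 on the AD curve gives 2387 = 2856 − 5P, so P = 93.80.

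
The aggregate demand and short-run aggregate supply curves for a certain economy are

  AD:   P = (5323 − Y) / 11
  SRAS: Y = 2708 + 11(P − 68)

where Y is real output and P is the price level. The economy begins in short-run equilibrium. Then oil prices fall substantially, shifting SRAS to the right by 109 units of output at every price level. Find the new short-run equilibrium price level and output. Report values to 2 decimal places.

P = 147.91, Y = 3696.00

This is a positive supply shock: SRAS shifts right.
New SRAS: Y = 2069 + 11P.
Set AD = SRAS: 5323 − 11P = 2069 + 11P, so 3254 = 22P and P = 147.91.
Substituting into AD, Y = 3696.00.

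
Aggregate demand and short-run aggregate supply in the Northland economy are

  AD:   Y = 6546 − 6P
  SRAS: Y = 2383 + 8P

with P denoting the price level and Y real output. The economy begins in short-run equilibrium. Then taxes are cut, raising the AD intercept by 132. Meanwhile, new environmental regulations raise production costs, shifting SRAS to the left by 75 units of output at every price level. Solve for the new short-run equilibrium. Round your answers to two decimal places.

After both shocks: AD is Y = 6678 − 6P and SRAS is Y = 2308 + 8P.
Setting them equal: 4370 = 14P, so P = 312.14.
Substituting into AD, Y = 4805.14.

P = 312.14, Y = 4805.14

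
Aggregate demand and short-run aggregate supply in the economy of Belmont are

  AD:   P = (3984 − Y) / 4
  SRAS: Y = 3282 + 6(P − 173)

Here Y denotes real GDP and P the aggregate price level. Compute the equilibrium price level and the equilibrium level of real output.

P = 174, Y = 3288

Write SRAS as Y = 3282 + 6P − 1038 = 2244 + 6P.
Rearrange AD to Y = 3984 − 4P.
Set AD = SRAS: 3984 − 4P = 2244 + 6P, so 1740 = 10P and P = 174.
Then Y = 3984 − 4·174 = 3288.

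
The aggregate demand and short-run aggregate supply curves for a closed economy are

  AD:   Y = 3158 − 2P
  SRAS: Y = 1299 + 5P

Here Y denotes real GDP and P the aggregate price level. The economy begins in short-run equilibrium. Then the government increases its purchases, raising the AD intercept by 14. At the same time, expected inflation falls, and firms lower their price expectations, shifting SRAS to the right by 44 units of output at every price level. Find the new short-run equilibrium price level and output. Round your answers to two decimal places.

After both shocks: AD is Y = 3172 − 2P and SRAS is Y = 1343 + 5P.
Setting them equal: 1829 = 7P, so P = 261.29.
Substituting into AD, Y = 2649.43.

P = 261.29, Y = 2649.43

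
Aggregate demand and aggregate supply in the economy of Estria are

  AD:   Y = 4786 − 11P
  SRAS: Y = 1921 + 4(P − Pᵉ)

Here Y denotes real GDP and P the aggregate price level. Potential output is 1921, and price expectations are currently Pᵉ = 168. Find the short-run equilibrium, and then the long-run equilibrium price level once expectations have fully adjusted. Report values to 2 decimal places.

Short run: with Pᵉ = 168, SRAS is Y = 1249 + 4P. Setting AD = SRAS gives 3537 = 15P, so P = 235.80 and Y = 4786 − 11P = 2192.20.
Output 2192.20 is above potential 1921, so over time expected prices rise and SRAS shifts left until Y returns to 1921.
Long run: Y = 1921 on the AD curve gives 1921 = 4786 − 11P, so P = 260.45.

Short run: P = 235.80, Y = 2192.20. Long run: P = 260.45.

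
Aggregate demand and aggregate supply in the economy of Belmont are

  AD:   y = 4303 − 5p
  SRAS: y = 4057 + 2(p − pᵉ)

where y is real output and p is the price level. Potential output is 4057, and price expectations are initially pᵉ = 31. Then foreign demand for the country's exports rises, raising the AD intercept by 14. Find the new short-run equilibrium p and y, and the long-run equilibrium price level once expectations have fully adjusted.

AD shifts right: new AD is y = 4317 − 5p. With pᵉ = 31, SRAS is y = 3995 + 2p.
Short run: 4317 − 5p = 3995 + 2p gives 322 = 7p, so p = 46 and y = 4317 − 5·46 = 4087.
y = 4087 is above potential 4057; expectations adjust and SRAS shifts left until y = 4057.
Long run: on the new AD curve, 4057 = 4317 − 5p gives p = 52.

Short run: p = 46, y = 4087. Long run: p = 52.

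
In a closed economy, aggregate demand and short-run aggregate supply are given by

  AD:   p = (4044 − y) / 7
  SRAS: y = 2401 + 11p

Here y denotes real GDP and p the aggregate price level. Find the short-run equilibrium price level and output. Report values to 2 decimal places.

Rearrange AD to y = 4044 − 7p.
Set AD = SRAS: 4044 − 7p = 2401 + 11p, so 1643 = 18p and p = 91.28.
Substituting into AD, y = 4044 − 7p = 3405.06.

p = 91.28, y = 3405.06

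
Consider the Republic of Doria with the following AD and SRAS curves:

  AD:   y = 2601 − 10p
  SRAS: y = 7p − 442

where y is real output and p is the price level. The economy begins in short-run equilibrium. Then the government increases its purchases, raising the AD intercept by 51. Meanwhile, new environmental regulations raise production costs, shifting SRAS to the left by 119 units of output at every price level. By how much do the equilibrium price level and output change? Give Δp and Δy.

Δp = +10, Δy = -49

After both shocks: AD is y = 2652 − 10p and SRAS is y = 7p − 561.
Setting them equal: 3213 = 17p, so p = 189.
y = 2652 − 10·189 = 762.
Initially p = 179, y = 811, so Δp = +10 and Δy = -49.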